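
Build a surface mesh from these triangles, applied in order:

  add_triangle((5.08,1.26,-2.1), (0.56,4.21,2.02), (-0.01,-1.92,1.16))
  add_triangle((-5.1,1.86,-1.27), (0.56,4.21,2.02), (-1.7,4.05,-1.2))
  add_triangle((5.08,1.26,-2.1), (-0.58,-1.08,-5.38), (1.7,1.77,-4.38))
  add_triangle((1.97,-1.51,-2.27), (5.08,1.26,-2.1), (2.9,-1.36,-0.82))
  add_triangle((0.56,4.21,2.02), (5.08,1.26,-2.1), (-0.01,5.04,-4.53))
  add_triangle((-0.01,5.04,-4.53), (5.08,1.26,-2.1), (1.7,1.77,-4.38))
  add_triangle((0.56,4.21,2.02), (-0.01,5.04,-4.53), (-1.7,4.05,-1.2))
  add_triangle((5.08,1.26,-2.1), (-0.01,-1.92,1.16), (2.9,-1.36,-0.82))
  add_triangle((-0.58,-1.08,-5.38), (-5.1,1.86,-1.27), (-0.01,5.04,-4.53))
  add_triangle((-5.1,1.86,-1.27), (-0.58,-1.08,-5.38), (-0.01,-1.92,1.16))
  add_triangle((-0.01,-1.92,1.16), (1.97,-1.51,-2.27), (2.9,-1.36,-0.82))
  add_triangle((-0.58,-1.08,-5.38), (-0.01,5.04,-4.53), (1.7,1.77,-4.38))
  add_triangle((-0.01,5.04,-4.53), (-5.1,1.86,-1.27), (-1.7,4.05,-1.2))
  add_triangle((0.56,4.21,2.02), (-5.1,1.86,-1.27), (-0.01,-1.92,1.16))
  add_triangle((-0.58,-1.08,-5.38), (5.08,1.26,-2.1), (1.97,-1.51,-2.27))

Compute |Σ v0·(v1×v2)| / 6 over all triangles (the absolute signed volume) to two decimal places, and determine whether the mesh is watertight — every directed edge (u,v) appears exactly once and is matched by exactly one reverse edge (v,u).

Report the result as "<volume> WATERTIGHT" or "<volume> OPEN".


Per-triangle v0·(v1×v2)/6:
  t1: +7.6394
  t2: +8.3969
  t3: +9.3301
  t4: +3.2036
  t5: +25.2409
  t6: +10.5231
  t7: +9.4139
  t8: +1.4199
  t9: +27.3832
  t10: +9.8369
  t11: +1.9213
  t12: +10.4514
  t13: +9.8751
  t14: +7.4367
  t15: +8.3558
Σ = +150.4282 → |volume| = 150.43

Directed edges: 45 total; 3 unmatched, e.g. (-0.58,-1.08,-5.38)→(-0.01,-1.92,1.16) → open.

150.43 OPEN


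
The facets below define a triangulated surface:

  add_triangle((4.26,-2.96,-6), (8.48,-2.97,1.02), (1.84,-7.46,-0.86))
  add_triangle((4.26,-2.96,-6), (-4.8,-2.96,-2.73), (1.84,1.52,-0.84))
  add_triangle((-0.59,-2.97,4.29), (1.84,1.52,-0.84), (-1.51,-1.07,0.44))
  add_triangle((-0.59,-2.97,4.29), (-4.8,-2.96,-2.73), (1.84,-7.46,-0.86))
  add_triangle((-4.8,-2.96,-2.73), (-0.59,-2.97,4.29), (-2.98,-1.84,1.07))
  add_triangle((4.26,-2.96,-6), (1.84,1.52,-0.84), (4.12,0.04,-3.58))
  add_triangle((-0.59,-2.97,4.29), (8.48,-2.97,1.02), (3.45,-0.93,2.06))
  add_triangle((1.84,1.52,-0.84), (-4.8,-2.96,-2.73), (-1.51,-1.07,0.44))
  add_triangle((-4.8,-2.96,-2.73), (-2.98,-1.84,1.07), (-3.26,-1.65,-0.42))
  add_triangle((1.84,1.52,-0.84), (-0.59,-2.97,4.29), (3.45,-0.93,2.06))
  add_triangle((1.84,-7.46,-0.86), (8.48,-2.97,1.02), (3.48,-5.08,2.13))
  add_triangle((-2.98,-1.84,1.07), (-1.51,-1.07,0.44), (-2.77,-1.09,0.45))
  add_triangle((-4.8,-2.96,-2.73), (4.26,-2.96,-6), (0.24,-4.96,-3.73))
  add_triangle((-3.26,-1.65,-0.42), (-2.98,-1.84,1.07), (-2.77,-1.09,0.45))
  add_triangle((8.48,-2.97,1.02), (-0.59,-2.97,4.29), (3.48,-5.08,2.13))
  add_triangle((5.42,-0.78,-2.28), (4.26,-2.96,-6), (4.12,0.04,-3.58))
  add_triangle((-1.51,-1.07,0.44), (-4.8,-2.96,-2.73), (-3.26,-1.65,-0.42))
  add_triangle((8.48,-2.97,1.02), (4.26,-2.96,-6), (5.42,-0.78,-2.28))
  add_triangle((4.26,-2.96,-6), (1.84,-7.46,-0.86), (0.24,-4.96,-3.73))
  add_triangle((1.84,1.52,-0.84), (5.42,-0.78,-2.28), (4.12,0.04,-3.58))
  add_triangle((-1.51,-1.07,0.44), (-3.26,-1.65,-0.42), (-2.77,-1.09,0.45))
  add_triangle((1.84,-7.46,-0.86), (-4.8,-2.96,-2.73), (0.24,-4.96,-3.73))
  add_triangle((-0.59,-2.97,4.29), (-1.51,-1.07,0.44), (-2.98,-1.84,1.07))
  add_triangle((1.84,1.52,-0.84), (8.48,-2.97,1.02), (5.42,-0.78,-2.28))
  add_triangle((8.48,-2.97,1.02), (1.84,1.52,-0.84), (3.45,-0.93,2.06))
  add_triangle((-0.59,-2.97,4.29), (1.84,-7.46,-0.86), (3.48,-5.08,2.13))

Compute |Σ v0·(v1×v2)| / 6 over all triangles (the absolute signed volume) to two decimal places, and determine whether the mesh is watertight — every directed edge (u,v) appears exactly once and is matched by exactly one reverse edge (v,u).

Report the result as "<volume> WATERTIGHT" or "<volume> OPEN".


Per-triangle v0·(v1×v2)/6:
  t1: +60.4883
  t2: +11.0284
  t3: +0.0289
  t4: +35.7791
  t5: +5.7559
  t6: +0.8068
  t7: +9.1010
  t8: +0.1909
  t9: +0.7997
  t10: +1.8933
  t11: +22.3864
  t12: -0.0687
  t13: +17.1375
  t14: +0.3919
  t15: +16.1147
  t16: +6.3213
  t17: -0.5337
  t18: +16.3759
  t19: +20.7797
  t20: +2.9399
  t21: -0.2416
  t22: +18.7943
  t23: -0.4110
  t24: +7.2916
  t25: +5.4497
  t26: +17.2923
Σ = +275.8924 → |volume| = 275.89

Directed edges: 78 total, each appears once with its reverse present → watertight.

275.89 WATERTIGHT


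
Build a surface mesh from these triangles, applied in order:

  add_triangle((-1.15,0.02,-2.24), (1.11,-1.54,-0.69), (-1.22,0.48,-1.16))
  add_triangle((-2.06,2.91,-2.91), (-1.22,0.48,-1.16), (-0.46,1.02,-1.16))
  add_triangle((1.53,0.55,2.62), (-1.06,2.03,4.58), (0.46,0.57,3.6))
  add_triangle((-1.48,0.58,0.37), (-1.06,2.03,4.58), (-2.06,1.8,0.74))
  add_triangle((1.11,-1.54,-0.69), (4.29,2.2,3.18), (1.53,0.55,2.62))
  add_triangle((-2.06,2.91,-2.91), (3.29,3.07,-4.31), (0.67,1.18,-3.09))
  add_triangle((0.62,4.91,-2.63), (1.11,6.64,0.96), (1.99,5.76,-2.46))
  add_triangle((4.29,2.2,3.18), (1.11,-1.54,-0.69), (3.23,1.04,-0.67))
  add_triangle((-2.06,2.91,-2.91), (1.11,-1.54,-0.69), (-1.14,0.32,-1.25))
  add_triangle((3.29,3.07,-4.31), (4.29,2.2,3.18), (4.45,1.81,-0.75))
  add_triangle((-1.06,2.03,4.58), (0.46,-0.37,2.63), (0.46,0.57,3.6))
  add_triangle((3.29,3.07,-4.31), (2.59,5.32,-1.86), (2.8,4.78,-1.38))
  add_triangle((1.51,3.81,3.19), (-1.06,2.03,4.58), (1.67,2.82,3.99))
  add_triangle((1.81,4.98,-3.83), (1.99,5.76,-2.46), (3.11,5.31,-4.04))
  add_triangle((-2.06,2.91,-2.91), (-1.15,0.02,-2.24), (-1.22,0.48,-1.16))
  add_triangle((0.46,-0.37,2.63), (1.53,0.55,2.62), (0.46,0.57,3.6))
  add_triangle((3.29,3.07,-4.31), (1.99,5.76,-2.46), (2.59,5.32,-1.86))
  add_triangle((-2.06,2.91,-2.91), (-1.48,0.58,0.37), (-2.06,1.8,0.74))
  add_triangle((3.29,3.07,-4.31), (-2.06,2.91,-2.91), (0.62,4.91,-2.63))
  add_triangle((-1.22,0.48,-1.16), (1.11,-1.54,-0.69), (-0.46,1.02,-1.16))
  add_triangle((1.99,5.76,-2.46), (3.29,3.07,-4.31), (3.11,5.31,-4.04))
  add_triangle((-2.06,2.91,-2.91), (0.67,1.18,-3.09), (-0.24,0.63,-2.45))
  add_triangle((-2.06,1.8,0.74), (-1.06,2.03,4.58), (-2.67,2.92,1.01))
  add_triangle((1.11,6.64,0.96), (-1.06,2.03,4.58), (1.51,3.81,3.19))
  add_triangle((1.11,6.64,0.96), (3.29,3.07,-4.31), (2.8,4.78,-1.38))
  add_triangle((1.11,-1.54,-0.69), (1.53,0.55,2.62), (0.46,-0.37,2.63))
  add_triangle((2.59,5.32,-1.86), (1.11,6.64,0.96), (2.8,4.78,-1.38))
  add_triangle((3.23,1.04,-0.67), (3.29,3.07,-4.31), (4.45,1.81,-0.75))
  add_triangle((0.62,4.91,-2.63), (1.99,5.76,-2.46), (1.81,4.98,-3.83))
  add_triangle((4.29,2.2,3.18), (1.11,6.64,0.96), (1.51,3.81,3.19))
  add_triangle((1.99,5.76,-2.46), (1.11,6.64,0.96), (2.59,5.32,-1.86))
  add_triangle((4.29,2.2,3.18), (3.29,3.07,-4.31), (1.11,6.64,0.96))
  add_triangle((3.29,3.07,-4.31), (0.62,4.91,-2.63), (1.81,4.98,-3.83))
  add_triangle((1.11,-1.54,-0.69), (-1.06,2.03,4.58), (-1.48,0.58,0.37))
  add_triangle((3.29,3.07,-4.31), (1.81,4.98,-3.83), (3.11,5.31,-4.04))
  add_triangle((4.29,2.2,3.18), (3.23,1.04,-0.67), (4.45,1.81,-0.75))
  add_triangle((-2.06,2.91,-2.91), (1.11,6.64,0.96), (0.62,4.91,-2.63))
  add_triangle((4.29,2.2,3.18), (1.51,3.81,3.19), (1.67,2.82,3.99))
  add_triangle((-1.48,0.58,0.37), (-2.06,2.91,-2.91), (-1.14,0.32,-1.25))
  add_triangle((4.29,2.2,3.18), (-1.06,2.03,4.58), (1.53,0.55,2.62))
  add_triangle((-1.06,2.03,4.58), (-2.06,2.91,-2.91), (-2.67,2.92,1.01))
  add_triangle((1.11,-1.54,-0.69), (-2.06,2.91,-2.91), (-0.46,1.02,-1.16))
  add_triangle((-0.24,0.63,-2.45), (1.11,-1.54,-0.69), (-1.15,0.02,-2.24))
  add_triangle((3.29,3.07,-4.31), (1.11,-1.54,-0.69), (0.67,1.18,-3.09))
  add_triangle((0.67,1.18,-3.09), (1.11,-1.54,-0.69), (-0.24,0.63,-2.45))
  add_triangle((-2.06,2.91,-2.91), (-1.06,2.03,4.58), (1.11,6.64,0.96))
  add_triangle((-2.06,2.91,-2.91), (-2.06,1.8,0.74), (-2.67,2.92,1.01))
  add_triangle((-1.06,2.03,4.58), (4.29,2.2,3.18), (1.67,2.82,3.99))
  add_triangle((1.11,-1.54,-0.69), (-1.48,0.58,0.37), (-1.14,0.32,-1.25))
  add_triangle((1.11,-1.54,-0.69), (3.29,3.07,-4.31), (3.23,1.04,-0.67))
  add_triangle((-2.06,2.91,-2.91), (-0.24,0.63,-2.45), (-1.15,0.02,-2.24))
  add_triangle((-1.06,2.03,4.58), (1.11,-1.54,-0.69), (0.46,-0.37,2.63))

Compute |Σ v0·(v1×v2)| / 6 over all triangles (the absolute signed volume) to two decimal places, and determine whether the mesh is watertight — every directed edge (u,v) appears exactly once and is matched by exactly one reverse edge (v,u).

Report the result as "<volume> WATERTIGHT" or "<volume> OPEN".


152.01 WATERTIGHT

Per-triangle v0·(v1×v2)/6:
  t1: +0.1037
  t2: -0.1462
  t3: +1.0692
  t4: +0.9670
  t5: +2.4946
  t6: +4.1556
  t7: +4.5280
  t8: +3.9545
  t9: +0.9969
  t10: +6.2807
  t11: +0.6793
  t12: +1.8207
  t13: +2.9389
  t14: +1.9332
  t15: +0.5731
  t16: +0.5740
  t17: +3.0469
  t18: +0.9554
  t19: +8.5045
  t20: -0.4599
  t21: +0.1209
  t22: +1.1379
  t23: +0.8270
  t24: +8.2287
  t25: -4.1624
  t26: +1.2646
  t27: +1.9240
  t28: +0.9239
  t29: +1.8056
  t30: +8.6903
  t31: +3.2087
  t32: +29.4292
  t33: -0.1845
  t34: +1.0118
  t35: +1.9879
  t36: +0.7501
  t37: +8.6719
  t38: +3.0662
  t39: +0.9032
  t40: +3.6343
  t41: +2.6515
  t42: +0.2821
  t43: +0.9199
  t44: +2.8921
  t45: +0.8675
  t46: +17.2377
  t47: +0.7550
  t48: +2.4691
  t49: +0.4055
  t50: +4.2029
  t51: +1.2244
  t52: -0.1072
Σ = +152.0102 → |volume| = 152.01

Directed edges: 156 total, each appears once with its reverse present → watertight.


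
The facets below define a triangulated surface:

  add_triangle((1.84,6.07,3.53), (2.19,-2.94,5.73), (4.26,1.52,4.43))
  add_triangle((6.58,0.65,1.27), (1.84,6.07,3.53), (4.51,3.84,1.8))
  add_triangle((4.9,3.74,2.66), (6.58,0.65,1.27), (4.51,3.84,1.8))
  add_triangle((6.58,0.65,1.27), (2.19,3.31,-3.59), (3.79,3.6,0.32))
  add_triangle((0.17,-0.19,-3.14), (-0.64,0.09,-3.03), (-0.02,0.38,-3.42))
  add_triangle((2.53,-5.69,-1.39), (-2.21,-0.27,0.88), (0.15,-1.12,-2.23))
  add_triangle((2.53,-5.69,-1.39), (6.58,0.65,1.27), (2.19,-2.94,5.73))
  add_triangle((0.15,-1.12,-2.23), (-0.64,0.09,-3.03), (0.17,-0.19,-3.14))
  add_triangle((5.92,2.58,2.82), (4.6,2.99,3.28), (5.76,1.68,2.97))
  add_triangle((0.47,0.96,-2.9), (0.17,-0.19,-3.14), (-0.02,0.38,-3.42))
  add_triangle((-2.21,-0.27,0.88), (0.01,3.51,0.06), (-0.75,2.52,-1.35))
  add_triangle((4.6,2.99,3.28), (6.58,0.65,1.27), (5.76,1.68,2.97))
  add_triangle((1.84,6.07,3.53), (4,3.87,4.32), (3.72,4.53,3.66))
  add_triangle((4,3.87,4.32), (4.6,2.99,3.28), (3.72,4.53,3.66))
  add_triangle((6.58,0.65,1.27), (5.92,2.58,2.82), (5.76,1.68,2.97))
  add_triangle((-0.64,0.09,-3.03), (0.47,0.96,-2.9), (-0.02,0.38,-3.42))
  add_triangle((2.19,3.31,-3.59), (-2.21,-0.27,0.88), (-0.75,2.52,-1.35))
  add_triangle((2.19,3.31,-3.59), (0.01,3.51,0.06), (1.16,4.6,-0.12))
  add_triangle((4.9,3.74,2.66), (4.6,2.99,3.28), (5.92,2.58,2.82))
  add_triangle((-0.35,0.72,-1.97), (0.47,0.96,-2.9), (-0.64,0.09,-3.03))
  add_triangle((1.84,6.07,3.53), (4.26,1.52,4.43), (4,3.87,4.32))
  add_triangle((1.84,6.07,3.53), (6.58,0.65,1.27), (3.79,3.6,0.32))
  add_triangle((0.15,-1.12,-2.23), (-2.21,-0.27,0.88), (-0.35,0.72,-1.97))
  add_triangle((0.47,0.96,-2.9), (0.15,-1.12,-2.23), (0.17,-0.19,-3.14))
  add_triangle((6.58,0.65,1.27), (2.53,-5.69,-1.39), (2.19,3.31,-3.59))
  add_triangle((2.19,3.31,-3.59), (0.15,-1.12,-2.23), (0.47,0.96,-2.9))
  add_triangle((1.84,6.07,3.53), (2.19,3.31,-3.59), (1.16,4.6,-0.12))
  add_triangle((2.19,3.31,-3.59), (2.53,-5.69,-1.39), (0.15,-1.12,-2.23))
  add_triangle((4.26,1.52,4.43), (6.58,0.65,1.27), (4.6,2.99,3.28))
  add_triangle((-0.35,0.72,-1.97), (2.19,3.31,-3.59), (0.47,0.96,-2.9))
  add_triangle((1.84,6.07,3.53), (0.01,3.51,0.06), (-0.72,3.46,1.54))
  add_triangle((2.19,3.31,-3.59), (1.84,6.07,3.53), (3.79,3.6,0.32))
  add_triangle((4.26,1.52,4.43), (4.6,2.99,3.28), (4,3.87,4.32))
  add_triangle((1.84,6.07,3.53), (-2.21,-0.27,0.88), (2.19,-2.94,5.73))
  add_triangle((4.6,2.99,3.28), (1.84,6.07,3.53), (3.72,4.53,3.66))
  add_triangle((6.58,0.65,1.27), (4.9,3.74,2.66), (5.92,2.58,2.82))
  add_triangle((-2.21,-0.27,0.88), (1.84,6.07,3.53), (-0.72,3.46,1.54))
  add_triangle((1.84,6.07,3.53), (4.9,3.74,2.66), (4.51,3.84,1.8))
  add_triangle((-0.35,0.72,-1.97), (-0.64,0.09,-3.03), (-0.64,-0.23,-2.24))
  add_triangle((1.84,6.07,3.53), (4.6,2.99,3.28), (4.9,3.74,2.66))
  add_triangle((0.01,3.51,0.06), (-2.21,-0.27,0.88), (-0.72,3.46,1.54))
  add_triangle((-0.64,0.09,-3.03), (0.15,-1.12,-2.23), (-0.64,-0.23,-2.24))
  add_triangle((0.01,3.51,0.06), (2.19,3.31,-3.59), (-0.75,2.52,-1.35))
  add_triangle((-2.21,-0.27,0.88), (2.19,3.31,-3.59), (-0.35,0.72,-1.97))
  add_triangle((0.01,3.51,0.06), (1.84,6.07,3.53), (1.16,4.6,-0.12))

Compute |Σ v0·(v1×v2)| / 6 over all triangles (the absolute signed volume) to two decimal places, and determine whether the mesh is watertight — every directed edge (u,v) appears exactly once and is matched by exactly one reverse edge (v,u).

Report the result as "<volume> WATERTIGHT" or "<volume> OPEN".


217.63 OPEN

Per-triangle v0·(v1×v2)/6:
  t1: +17.5416
  t2: -5.8164
  t3: +3.0624
  t4: +12.7984
  t5: +0.2176
  t6: +4.6352
  t7: +41.0741
  t8: +0.4103
  t9: +1.1118
  t10: +0.2181
  t11: +2.1923
  t12: -2.2527
  t13: +1.9802
  t14: +1.3958
  t15: +2.0223
  t16: +0.1578
  t17: +0.7670
  t18: +2.1932
  t19: +1.4069
  t20: +0.3325
  t21: +2.1873
  t22: +13.8881
  t23: +1.4942
  t24: +0.1787
  t25: +32.5117
  t26: +1.2276
  t27: +4.6633
  t28: +8.2453
  t29: +7.1486
  t30: +0.7390
  t31: +3.0419
  t32: +12.9278
  t33: +2.7613
  t34: +19.2502
  t35: +0.1733
  t36: +2.2385
  t37: +2.8723
  t38: +3.2922
  t39: +0.0458
  t40: +4.0599
  t41: +1.5362
  t42: +0.1930
  t43: +3.3923
  t44: +1.6002
  t45: +2.5106
Σ = +217.6275 → |volume| = 217.63

Directed edges: 135 total; 9 unmatched, e.g. (2.19,-2.94,5.73)→(4.26,1.52,4.43) → open.


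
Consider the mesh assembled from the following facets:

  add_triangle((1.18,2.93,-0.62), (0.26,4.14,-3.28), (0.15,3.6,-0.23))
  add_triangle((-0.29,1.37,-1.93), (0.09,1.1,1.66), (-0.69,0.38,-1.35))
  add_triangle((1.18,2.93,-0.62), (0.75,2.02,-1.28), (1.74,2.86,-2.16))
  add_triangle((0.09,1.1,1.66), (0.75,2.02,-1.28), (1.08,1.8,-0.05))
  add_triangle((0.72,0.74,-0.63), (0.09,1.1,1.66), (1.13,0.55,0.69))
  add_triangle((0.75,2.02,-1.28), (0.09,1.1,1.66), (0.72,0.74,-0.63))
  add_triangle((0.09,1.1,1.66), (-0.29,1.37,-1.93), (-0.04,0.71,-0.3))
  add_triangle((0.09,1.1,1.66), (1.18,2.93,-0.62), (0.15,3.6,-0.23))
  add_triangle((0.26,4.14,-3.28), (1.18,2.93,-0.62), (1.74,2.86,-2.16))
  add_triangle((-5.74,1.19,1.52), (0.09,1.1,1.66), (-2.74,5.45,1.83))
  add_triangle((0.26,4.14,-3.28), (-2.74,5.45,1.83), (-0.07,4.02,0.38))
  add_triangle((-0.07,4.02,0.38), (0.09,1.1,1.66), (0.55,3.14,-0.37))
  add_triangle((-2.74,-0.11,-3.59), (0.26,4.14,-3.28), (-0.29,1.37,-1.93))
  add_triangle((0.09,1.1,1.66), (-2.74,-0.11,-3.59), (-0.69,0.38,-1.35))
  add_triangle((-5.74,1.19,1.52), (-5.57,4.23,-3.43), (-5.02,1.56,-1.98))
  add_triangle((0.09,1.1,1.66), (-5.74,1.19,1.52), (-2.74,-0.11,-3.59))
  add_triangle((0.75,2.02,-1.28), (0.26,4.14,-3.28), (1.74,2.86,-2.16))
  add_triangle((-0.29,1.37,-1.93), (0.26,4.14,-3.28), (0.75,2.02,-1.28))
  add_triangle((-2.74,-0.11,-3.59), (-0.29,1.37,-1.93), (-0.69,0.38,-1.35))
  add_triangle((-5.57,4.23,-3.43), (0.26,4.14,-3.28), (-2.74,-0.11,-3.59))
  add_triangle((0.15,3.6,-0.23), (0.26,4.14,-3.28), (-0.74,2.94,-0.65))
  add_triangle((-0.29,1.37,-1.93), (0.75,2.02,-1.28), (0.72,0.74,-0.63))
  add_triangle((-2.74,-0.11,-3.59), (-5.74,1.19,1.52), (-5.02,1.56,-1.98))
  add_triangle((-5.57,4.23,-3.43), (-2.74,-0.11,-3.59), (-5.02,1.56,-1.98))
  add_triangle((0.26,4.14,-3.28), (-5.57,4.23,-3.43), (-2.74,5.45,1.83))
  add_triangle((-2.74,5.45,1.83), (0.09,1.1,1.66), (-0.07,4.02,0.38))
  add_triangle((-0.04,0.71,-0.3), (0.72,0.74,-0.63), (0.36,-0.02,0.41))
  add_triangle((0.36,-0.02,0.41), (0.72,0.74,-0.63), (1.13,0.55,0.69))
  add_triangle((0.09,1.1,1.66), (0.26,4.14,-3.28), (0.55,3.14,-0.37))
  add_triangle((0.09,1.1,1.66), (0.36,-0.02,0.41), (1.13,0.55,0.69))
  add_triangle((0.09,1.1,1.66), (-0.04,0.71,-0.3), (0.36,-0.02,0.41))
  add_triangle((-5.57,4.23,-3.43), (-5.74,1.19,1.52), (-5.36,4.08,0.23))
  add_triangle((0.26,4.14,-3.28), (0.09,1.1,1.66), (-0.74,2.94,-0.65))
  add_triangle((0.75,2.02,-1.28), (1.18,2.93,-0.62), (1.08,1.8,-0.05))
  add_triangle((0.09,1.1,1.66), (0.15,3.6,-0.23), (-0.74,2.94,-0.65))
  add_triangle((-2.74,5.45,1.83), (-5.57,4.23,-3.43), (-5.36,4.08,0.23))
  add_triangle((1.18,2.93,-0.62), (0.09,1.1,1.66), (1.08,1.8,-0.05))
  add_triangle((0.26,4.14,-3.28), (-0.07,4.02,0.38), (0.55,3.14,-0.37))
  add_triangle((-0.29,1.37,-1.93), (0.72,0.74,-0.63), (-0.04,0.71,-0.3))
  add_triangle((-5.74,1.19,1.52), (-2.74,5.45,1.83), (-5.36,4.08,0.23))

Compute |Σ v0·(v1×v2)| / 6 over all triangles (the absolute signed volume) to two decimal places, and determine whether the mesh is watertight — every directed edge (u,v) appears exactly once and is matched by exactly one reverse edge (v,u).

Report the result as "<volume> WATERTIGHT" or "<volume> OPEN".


106.99 WATERTIGHT

Per-triangle v0·(v1×v2)/6:
  t1: +1.8914
  t2: -0.3867
  t3: -0.2931
  t4: -0.4436
  t5: +0.3305
  t6: +0.3360
  t7: -0.0292
  t8: +1.1098
  t9: +1.7590
  t10: +6.6822
  t11: +6.2139
  t12: +0.6792
  t13: +0.6387
  t14: -0.5104
  t15: +7.2994
  t16: -3.5262
  t17: -0.2994
  t18: +0.2800
  t19: -0.0072
  t20: +14.6580
  t21: +1.5848
  t22: +0.2025
  t23: +4.2905
  t24: +6.2386
  t25: +24.9224
  t26: +2.8538
  t27: -0.0497
  t28: +0.0254
  t29: -0.5857
  t30: +0.0968
  t31: -0.0830
  t32: +10.4317
  t33: -1.6393
  t34: +0.1376
  t35: +0.8832
  t36: +11.0120
  t37: +0.3852
  t38: +1.3390
  t39: -0.1298
  t40: +8.6916
Σ = +106.9898 → |volume| = 106.99

Directed edges: 120 total, each appears once with its reverse present → watertight.


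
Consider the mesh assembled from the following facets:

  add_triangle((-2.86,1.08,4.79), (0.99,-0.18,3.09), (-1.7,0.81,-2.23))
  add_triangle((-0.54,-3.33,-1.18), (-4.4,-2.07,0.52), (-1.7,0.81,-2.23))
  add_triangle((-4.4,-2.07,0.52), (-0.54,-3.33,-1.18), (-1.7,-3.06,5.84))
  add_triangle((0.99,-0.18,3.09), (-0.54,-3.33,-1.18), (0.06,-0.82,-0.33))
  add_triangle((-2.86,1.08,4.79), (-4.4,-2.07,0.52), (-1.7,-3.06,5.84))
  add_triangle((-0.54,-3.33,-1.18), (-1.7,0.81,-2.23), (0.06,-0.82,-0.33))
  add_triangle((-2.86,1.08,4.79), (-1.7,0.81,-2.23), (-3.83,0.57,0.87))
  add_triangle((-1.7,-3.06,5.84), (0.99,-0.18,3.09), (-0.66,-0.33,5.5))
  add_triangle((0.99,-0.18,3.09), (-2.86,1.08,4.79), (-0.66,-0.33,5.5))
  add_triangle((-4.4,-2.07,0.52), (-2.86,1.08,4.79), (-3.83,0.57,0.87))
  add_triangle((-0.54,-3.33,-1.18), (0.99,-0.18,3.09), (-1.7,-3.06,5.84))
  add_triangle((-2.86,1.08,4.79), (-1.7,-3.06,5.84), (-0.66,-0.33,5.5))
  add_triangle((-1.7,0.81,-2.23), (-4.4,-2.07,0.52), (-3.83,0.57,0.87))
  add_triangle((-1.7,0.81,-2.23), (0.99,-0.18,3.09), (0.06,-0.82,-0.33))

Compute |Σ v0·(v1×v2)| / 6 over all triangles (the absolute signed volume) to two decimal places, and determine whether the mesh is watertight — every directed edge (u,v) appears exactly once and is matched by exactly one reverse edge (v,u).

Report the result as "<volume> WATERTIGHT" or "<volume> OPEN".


Per-triangle v0·(v1×v2)/6:
  t1: +0.8495
  t2: +6.9517
  t3: +14.7817
  t4: +0.3601
  t5: +17.4094
  t6: +0.3096
  t7: +2.5649
  t8: +3.3750
  t9: +1.7170
  t10: +7.0012
  t11: +6.0238
  t12: +6.9284
  t13: +4.7209
  t14: -0.3679
Σ = +72.6254 → |volume| = 72.63

Directed edges: 42 total, each appears once with its reverse present → watertight.

72.63 WATERTIGHT


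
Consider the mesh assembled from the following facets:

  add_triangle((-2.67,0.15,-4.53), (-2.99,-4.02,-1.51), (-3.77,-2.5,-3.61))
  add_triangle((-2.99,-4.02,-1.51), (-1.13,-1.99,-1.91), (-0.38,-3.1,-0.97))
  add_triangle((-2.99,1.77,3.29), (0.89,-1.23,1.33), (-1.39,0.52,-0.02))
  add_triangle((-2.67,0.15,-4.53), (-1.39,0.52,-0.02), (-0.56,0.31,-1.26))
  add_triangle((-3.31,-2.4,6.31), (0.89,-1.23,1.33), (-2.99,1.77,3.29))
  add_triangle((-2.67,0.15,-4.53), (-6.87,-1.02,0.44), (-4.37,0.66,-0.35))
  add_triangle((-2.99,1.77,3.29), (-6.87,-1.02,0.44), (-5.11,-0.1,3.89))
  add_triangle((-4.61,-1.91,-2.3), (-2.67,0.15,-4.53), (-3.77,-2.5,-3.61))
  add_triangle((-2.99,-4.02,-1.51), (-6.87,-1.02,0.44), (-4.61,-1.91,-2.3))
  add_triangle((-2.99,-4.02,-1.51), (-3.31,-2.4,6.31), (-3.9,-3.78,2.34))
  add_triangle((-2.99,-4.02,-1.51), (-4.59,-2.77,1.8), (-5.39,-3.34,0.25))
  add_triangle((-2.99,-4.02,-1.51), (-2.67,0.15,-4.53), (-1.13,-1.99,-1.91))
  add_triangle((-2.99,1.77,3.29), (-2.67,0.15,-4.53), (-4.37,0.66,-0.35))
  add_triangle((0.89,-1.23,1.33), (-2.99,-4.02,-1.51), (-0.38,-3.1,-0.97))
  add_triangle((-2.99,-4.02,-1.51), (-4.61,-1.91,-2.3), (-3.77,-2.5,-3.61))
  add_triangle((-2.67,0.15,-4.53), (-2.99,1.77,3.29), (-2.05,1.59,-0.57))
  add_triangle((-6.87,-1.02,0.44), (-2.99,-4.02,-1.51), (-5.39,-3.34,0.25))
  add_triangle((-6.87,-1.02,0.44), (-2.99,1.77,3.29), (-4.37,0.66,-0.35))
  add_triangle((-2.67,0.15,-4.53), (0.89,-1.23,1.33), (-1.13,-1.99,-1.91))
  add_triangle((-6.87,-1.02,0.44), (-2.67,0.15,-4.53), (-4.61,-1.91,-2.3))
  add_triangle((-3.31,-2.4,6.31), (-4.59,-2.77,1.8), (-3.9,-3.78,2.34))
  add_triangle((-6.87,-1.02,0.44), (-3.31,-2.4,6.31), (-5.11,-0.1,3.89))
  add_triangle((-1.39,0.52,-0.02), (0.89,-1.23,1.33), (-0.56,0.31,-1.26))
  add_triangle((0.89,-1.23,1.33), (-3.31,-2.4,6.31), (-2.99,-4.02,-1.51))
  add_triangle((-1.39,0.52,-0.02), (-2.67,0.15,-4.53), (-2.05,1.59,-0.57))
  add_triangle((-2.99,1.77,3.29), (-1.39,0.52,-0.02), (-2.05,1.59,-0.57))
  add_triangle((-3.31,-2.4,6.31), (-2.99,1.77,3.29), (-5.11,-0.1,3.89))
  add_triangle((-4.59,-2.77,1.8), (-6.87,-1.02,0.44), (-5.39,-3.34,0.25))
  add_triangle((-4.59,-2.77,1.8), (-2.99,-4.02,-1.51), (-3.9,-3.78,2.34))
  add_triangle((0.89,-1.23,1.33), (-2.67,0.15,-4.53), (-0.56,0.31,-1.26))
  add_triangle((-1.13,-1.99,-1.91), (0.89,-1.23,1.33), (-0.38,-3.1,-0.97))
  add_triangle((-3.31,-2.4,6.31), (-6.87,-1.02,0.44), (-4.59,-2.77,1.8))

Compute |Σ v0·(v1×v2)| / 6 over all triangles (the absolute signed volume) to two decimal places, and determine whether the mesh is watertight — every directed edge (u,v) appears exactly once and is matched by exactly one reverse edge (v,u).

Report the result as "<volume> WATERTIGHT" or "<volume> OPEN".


125.49 WATERTIGHT

Per-triangle v0·(v1×v2)/6:
  t1: +0.8931
  t2: +1.5455
  t3: -0.8914
  t4: +0.3508
  t5: +4.0820
  t6: +6.6508
  t7: +6.6944
  t8: +3.9737
  t9: +8.2389
  t10: +1.4179
  t11: +2.9799
  t12: +3.2424
  t13: +3.4936
  t14: +2.0770
  t15: +3.6817
  t16: +3.4154
  t17: +4.5581
  t18: +6.2401
  t19: +0.1683
  t20: +8.2204
  t21: +5.2195
  t22: +12.3847
  t23: -0.2295
  t24: +10.5514
  t25: -0.9628
  t26: -0.7171
  t27: +7.9189
  t28: +4.6072
  t29: +4.3011
  t30: +0.1850
  t31: -0.0928
  t32: +11.2913
Σ = +125.4896 → |volume| = 125.49

Directed edges: 96 total, each appears once with its reverse present → watertight.


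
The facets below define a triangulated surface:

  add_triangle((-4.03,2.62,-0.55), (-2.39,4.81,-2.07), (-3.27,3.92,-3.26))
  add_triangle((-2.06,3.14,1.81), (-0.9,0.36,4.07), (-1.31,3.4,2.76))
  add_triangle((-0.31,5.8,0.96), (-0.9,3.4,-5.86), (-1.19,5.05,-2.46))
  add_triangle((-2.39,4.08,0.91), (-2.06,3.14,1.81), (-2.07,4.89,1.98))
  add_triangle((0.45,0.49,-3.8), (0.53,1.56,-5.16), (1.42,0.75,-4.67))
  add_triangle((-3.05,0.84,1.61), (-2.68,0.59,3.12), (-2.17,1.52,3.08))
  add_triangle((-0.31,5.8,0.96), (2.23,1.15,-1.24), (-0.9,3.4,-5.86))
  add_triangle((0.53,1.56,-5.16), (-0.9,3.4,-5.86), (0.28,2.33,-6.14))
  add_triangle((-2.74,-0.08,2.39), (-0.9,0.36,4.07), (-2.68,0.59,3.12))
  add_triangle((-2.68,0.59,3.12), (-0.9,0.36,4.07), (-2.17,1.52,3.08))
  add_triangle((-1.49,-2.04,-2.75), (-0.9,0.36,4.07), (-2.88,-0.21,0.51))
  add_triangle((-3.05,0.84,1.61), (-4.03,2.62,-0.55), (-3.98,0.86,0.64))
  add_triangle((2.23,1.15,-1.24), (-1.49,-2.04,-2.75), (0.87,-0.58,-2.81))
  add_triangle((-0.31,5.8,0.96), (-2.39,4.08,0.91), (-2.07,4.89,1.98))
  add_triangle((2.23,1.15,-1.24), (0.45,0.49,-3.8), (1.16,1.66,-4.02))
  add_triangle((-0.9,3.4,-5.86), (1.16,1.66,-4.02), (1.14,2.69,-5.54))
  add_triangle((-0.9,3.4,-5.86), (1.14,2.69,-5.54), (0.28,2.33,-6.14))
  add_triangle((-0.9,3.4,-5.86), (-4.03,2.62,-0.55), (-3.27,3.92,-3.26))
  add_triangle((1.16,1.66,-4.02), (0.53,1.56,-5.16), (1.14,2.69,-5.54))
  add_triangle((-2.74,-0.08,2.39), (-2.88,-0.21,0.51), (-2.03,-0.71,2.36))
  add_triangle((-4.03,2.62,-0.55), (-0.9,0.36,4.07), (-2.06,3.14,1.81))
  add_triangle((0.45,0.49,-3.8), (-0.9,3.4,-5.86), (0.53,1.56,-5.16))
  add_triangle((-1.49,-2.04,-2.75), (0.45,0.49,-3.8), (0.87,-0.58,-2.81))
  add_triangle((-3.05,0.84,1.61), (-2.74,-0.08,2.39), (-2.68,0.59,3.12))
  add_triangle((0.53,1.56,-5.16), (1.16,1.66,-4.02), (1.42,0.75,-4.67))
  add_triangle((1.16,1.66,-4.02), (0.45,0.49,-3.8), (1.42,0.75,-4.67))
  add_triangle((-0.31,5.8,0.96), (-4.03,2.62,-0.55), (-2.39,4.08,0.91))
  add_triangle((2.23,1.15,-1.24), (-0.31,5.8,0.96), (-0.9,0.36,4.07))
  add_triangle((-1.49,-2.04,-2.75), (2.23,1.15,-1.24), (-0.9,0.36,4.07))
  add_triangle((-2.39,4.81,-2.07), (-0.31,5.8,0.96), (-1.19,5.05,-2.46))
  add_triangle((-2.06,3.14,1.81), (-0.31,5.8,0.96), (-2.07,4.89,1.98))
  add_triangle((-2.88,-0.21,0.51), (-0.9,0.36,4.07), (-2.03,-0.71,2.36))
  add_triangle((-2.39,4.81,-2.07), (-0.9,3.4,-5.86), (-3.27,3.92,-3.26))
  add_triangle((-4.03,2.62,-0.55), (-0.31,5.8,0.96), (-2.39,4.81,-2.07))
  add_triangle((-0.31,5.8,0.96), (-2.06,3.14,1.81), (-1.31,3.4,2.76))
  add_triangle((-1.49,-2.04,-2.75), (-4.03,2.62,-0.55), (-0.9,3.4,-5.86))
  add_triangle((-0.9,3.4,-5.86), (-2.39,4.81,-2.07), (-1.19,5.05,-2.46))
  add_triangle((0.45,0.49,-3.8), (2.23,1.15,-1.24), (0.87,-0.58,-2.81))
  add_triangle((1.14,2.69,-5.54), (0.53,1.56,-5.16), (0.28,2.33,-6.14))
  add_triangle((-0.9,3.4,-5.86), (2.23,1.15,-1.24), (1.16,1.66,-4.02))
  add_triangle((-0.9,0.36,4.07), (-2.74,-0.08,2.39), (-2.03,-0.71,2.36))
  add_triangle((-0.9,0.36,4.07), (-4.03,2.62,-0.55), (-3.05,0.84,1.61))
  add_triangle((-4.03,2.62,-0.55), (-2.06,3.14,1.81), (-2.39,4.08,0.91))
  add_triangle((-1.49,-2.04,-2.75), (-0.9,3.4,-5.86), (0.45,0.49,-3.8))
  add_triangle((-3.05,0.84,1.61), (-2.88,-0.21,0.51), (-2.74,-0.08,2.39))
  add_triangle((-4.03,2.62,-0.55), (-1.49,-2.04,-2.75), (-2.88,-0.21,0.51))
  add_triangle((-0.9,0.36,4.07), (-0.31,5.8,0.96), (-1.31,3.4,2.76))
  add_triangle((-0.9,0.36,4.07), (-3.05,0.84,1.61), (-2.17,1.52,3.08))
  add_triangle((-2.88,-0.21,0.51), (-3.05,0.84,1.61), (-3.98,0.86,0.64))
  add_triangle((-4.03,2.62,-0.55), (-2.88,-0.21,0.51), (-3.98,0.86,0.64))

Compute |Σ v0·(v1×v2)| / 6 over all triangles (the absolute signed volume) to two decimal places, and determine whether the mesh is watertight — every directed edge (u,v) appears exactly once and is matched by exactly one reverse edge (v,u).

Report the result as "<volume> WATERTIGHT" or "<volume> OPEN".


Per-triangle v0·(v1×v2)/6:
  t1: +4.0525
  t2: +2.1388
  t3: +3.4241
  t4: +0.7329
  t5: +0.4988
  t6: +0.9452
  t7: +15.2201
  t8: +0.1208
  t9: +0.8645
  t10: +1.3670
  t11: +3.0096
  t12: +1.4428
  t13: -0.2687
  t14: +2.0474
  t15: +1.0773
  t16: -0.3972
  t17: +1.7701
  t18: +1.5937
  t19: +0.4339
  t20: +0.6288
  t21: +5.3874
  t22: +0.7674
  t23: +1.8984
  t24: +0.6525
  t25: +0.7848
  t26: -0.5628
  t27: +2.9477
  t28: +7.6656
  t29: +0.5909
  t30: +4.2463
  t31: +0.1147
  t32: -1.4636
  t33: +5.6560
  t34: +8.7494
  t35: +2.6117
  t36: +16.4087
  t37: +4.4686
  t38: +1.5801
  t39: +0.5387
  t40: +2.3370
  t41: +1.0801
  t42: +2.9122
  t43: +2.0530
  t44: +5.4582
  t45: +0.9098
  t46: +5.3868
  t47: +2.5033
  t48: -1.5753
  t49: +0.6237
  t50: +0.6070
Σ = +126.0408 → |volume| = 126.04

Directed edges: 150 total, each appears once with its reverse present → watertight.

126.04 WATERTIGHT


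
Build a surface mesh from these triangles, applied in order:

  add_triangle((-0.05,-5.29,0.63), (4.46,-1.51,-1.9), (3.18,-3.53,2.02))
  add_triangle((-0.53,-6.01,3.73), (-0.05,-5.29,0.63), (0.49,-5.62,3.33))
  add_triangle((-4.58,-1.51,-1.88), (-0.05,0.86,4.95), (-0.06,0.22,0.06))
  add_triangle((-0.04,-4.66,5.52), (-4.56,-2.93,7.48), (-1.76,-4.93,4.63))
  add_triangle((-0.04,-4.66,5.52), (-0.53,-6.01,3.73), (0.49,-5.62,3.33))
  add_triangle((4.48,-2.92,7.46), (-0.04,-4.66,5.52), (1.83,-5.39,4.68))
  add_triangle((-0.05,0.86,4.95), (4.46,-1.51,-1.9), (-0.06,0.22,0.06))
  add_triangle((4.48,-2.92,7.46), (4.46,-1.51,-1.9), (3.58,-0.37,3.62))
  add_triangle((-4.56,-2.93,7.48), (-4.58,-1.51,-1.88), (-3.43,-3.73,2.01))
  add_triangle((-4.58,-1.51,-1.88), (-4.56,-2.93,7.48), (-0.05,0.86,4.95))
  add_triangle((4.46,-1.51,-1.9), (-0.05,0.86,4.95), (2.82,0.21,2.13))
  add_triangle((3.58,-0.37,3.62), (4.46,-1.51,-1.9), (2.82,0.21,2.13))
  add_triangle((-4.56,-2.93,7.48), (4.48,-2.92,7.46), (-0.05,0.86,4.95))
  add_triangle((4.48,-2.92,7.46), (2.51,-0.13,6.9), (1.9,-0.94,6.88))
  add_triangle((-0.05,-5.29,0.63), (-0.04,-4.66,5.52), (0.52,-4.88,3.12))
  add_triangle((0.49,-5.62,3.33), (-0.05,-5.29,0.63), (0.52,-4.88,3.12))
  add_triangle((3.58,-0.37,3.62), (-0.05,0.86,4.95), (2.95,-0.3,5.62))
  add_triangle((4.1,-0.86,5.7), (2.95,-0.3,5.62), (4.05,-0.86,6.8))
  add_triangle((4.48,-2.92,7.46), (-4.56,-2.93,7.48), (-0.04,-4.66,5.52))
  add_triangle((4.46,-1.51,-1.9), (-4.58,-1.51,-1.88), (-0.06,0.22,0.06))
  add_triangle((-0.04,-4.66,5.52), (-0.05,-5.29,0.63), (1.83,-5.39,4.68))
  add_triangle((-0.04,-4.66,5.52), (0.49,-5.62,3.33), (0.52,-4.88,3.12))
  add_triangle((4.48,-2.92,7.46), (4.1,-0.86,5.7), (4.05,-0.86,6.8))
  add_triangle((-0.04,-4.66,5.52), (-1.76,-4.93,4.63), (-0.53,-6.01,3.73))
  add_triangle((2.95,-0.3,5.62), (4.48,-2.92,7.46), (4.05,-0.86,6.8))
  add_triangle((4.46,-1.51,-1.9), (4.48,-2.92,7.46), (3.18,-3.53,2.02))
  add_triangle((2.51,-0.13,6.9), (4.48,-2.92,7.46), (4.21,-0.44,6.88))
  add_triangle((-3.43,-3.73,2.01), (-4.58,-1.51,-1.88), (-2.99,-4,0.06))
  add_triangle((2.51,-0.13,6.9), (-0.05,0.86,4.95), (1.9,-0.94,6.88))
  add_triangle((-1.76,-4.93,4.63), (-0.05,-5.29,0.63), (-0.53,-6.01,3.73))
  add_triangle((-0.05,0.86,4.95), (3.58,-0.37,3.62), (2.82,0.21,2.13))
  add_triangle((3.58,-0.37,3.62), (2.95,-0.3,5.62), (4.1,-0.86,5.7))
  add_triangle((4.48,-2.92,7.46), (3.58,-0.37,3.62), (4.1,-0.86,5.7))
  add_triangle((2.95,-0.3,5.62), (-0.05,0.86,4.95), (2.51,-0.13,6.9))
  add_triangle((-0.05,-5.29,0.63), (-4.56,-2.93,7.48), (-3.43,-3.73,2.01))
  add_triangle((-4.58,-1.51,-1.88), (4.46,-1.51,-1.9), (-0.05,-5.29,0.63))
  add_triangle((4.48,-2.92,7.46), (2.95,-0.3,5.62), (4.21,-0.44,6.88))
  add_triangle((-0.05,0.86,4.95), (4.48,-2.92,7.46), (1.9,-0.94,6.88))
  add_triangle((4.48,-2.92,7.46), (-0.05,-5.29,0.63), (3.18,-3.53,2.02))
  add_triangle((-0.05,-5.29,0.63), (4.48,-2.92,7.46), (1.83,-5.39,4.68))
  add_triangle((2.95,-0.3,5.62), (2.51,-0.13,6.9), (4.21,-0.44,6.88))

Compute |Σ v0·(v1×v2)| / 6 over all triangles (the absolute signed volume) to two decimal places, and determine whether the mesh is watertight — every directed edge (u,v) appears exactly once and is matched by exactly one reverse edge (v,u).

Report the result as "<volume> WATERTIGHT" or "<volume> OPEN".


Per-triangle v0·(v1×v2)/6:
  t1: +12.2025
  t2: +2.5534
  t3: +0.8532
  t4: +9.6097
  t5: +2.6530
  t6: +11.7953
  t7: +0.7100
  t8: +11.2308
  t9: +14.8321
  t10: +11.6696
  t11: -2.1796
  t12: +2.3694
  t13: +31.4935
  t14: +3.5726
  t15: -2.4692
  t16: +0.1123
  t17: +1.3304
  t18: +0.2656
  t19: +28.1204
  t20: +0.4903
  t21: +8.2194
  t22: +0.3398
  t23: +1.5738
  t24: +4.0718
  t25: +0.8726
  t26: +13.5650
  t27: +4.8266
  t28: +5.3101
  t29: +2.3854
  t30: +2.8668
  t31: +1.8642
  t32: +0.6910
  t33: +1.5158
  t34: +0.5797
  t35: +15.0866
  t36: +16.4979
  t37: -1.3755
  t38: -1.1744
  t39: +13.7927
  t40: +4.2535
  t41: -0.0579
Σ = +236.9201 → |volume| = 236.92

Directed edges: 123 total; 7 unmatched, e.g. (-4.56,-2.93,7.48)→(-1.76,-4.93,4.63) → open.

236.92 OPEN


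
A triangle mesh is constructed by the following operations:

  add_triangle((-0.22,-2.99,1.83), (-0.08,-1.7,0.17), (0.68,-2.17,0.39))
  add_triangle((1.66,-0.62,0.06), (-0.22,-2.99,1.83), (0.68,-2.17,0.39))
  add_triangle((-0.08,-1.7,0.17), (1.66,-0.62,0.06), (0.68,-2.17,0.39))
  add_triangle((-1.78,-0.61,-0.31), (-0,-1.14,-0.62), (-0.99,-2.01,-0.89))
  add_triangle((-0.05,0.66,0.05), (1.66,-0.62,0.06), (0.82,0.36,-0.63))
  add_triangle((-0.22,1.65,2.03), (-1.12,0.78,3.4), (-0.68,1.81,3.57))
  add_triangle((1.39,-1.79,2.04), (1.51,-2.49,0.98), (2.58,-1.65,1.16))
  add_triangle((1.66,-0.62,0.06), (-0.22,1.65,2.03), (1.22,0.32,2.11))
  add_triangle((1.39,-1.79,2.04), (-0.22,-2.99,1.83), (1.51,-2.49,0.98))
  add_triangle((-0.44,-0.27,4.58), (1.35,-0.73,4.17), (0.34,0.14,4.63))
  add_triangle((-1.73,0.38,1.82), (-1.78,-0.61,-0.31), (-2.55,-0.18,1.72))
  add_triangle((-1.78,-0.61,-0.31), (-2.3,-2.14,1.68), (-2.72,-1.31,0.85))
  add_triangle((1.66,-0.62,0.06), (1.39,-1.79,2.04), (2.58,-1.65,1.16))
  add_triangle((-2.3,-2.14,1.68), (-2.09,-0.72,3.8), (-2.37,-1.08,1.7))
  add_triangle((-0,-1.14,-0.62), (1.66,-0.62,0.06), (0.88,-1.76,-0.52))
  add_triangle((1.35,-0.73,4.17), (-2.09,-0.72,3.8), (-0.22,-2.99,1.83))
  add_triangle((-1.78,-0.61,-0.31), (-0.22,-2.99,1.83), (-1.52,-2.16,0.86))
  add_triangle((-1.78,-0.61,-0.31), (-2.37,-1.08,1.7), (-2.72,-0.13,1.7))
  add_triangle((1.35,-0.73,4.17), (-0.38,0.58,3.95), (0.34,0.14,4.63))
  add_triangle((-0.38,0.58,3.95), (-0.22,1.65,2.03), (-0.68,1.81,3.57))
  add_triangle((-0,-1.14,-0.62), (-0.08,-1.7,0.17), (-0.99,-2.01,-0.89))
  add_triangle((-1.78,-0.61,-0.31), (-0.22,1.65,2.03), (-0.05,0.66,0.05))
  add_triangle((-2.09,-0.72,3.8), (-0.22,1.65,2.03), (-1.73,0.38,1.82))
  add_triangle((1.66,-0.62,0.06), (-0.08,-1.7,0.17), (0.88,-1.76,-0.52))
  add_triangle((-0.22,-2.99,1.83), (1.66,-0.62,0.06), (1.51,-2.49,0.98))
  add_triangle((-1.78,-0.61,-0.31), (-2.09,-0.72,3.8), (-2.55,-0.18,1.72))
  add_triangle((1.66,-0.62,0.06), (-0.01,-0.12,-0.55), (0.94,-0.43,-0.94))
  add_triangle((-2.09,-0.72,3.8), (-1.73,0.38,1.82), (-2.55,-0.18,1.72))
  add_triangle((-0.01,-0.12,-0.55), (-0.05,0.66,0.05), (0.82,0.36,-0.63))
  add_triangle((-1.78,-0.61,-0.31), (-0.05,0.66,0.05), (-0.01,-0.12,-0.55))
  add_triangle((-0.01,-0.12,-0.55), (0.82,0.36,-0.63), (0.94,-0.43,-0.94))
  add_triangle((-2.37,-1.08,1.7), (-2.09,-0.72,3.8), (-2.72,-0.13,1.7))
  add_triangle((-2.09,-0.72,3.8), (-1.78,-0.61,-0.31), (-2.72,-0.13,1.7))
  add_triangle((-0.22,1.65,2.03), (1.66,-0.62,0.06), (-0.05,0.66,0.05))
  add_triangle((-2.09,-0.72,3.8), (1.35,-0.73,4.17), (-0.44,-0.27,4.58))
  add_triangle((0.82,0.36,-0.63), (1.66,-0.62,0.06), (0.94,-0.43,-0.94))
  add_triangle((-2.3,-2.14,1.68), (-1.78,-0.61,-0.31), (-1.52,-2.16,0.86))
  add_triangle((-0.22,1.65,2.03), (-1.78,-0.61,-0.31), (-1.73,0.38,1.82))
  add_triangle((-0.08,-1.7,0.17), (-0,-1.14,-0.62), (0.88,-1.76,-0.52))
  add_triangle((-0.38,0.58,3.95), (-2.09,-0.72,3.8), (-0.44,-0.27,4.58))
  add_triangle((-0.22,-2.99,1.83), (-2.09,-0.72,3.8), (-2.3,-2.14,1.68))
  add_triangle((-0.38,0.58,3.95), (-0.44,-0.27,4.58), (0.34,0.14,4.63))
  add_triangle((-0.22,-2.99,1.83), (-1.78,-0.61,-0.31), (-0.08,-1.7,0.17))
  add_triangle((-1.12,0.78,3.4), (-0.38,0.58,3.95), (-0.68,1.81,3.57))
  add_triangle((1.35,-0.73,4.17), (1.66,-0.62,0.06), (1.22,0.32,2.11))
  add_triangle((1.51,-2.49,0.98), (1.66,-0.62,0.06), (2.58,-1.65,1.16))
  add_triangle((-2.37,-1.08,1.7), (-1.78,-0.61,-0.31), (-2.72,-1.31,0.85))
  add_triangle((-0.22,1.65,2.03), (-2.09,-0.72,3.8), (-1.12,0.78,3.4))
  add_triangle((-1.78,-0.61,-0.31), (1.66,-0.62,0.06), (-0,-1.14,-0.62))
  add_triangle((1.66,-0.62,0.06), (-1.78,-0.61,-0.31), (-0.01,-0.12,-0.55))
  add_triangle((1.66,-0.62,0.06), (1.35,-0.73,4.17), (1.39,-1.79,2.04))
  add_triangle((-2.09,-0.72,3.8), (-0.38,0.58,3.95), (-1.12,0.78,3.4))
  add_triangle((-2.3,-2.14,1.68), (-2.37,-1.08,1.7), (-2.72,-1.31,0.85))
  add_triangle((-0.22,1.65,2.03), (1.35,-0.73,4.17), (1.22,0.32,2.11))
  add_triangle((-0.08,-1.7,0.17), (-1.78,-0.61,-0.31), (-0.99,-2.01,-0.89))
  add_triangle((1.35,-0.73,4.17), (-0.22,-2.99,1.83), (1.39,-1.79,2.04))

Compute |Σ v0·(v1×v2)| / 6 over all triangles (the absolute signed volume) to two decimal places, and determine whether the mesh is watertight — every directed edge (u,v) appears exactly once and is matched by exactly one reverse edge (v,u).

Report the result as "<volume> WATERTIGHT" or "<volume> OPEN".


Per-triangle v0·(v1×v2)/6:
  t1: +0.3432
  t2: +0.6637
  t3: +0.0832
  t4: +0.0646
  t5: +0.1266
  t6: +0.0809
  t7: +0.8108
  t8: +0.4588
  t9: +1.2094
  t10: +0.8419
  t11: +0.1879
  t12: +0.2976
  t13: +0.0028
  t14: +0.9951
  t15: +0.0715
  t16: +6.1294
  t17: +0.0640
  t18: +0.6755
  t19: -0.0717
  t20: +0.2786
  t21: +0.2028
  t22: +0.3854
  t23: +1.3509
  t24: +0.3326
  t25: -0.1928
  t26: +0.8596
  t27: +0.0213
  t28: +0.6690
  t29: +0.0518
  t30: +0.1081
  t31: +0.0608
  t32: +1.0314
  t33: -0.9933
  t34: +0.3391
  t35: +1.3003
  t36: +0.1939
  t37: +0.5607
  t38: +0.4889
  t39: +0.1897
  t40: +1.0705
  t41: +3.2109
  t42: +0.4871
  t43: +0.7680
  t44: +0.6090
  t45: +1.0135
  t46: +0.3927
  t47: +0.1317
  t48: +0.1578
  t49: -0.1412
  t50: +0.1854
  t51: +1.3247
  t52: +0.9858
  t53: +0.4757
  t54: +1.1686
  t55: +0.4472
  t56: +2.1627
Σ = +34.7242 → |volume| = 34.72

Directed edges: 168 total; 6 unmatched, e.g. (-0.22,-2.99,1.83)→(-1.52,-2.16,0.86) → open.

34.72 OPEN


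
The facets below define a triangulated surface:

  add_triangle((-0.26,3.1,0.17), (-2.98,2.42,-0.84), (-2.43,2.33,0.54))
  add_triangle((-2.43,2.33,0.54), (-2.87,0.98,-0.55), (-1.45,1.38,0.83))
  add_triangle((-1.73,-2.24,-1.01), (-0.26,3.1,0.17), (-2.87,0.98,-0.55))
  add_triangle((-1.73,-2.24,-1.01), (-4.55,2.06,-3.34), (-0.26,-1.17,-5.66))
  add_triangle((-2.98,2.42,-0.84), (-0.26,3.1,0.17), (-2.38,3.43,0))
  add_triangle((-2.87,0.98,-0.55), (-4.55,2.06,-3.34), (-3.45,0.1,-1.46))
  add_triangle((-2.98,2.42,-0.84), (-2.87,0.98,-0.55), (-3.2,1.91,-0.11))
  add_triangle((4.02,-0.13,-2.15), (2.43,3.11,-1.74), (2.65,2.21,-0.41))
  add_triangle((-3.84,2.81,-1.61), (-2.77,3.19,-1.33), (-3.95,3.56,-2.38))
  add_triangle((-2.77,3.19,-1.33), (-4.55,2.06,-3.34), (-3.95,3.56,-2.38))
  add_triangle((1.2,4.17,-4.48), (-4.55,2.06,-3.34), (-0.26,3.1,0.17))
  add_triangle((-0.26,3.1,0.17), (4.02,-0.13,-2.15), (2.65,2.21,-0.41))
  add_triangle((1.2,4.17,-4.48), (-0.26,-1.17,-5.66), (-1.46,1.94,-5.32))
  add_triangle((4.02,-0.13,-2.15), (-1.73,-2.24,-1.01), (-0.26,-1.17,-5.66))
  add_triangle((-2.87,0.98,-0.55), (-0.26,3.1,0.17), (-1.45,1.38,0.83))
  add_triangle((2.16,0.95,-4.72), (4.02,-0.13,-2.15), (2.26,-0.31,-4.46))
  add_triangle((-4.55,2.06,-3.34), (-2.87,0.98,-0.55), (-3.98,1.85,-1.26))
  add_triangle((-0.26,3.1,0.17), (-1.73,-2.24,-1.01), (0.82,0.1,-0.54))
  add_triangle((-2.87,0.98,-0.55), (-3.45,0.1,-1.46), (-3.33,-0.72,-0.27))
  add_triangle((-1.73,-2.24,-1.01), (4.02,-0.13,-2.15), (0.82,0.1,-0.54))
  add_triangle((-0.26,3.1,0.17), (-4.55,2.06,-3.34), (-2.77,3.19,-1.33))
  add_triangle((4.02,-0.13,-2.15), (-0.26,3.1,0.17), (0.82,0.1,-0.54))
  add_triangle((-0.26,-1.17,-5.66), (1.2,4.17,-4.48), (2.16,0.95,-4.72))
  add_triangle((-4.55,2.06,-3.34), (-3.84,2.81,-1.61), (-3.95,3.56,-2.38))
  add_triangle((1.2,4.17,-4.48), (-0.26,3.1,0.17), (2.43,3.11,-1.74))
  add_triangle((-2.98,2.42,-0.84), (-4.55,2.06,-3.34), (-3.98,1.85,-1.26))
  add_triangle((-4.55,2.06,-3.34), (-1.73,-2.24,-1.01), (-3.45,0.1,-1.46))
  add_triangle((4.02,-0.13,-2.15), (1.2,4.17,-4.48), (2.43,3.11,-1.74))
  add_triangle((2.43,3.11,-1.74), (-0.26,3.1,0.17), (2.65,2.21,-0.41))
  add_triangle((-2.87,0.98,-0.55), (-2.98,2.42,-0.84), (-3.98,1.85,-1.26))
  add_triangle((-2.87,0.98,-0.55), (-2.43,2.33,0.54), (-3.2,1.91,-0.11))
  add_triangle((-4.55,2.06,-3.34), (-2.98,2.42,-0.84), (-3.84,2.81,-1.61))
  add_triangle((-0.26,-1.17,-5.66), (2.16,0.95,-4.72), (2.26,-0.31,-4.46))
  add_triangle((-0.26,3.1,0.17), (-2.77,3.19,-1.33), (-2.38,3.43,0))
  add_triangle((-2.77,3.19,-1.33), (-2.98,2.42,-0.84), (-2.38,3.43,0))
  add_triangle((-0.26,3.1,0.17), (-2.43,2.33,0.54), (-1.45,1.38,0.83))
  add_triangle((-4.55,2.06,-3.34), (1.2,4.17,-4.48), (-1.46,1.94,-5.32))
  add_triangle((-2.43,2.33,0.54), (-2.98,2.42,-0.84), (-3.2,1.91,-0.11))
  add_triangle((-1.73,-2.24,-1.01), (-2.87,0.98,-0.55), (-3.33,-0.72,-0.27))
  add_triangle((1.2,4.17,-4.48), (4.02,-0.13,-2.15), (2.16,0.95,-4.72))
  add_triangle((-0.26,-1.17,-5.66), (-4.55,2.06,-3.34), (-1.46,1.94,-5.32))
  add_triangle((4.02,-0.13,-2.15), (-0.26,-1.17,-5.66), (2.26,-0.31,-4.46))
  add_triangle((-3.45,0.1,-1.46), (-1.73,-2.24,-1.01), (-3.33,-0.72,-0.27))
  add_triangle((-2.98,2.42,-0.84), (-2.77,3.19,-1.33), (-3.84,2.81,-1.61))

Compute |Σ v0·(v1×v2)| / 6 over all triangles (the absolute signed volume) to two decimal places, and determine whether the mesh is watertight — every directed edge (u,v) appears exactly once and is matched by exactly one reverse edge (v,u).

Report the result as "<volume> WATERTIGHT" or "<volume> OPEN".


113.06 WATERTIGHT

Per-triangle v0·(v1×v2)/6:
  t1: +1.7145
  t2: +0.3694
  t3: -0.6796
  t4: +12.7926
  t5: -0.7817
  t6: +1.4662
  t7: +0.4427
  t8: +2.8293
  t9: +0.4665
  t10: -0.1822
  t11: +13.4138
  t12: -2.0389
  t13: +9.8749
  t14: +7.3926
  t15: -1.5027
  t16: +2.7875
  t17: +0.4592
  t18: -0.9202
  t19: +0.8995
  t20: -0.3201
  t21: +1.0609
  t22: -0.2127
  t23: +8.8724
  t24: +1.2019
  t25: +5.0165
  t26: +1.3001
  t27: +2.1707
  t28: +6.9579
  t29: +2.0603
  t30: +0.2704
  t31: +0.0320
  t32: +0.1133
  t33: +3.1056
  t34: +1.3837
  t35: +0.7218
  t36: +0.5867
  t37: +9.9848
  t38: +0.5593
  t39: -1.1012
  t40: +7.4297
  t41: +9.4530
  t42: +1.6465
  t43: +1.6306
  t44: +0.3306
Σ = +113.0582 → |volume| = 113.06

Directed edges: 132 total, each appears once with its reverse present → watertight.
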